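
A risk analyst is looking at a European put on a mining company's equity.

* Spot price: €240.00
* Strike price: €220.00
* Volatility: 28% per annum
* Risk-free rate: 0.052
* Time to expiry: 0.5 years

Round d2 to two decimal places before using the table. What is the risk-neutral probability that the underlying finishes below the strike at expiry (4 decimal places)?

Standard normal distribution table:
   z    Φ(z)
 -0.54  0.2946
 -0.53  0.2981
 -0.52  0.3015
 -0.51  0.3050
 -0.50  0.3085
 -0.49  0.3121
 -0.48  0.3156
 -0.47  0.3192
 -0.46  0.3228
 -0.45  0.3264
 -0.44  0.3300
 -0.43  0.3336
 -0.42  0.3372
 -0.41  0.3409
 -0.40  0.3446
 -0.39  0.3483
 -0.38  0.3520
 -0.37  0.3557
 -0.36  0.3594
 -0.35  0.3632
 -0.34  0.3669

0.3192

T = 0.5;  σ√T = 0.1980
d₁ = [ln(240/220) + (0.052 + 0.28²/2)·0.5] / 0.1980 = [0.0870 + 0.0456] / 0.1980 = 0.6698 which rounds to 0.67
d₂ = d₁ − σ√T = 0.6698 − 0.1980 = 0.4718 which rounds to 0.47
Pr(exercise) under Q = N(−d₂) = N(-0.47) = 0.3192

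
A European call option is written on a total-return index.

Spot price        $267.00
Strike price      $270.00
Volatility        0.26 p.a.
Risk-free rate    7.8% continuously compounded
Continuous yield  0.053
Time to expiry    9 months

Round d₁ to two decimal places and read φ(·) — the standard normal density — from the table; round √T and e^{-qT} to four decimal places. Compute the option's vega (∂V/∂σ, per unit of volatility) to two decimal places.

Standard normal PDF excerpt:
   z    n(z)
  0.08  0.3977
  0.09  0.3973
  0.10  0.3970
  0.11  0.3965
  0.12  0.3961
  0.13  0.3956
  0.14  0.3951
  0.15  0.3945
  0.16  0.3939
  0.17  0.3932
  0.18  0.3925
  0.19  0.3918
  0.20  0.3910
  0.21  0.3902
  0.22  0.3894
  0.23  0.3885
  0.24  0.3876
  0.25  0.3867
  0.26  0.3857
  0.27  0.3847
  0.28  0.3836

87.66

σ√T = 0.26·√0.75 = 0.2252
d₁ = [ln(267/270) + (0.078 − 0.053 + 0.26²/2)·0.75] / 0.2252 = [-0.0112 + 0.0441] / 0.2252 = 0.1462 which rounds to 0.15
√T = √0.75 = 0.8660
φ(d₁) = φ(0.15) = 0.3945
e^(−qT) = e^(−0.053·0.75) = 0.9610
vega = S·e^(−qT)·φ(d₁)·√T = 267·0.9610·0.3945·0.8660 = 87.6596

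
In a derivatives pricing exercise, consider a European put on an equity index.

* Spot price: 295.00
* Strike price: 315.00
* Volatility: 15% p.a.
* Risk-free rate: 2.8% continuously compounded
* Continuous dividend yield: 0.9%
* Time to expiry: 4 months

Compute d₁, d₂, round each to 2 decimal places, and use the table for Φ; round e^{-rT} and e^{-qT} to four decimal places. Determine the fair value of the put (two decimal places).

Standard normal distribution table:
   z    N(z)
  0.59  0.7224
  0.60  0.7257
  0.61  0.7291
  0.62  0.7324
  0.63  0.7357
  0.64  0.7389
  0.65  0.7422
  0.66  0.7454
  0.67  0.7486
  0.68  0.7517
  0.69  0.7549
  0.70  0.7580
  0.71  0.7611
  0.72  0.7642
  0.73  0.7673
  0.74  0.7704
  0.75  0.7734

σ√T = 0.15·√0.3333 = 0.0866
ln(S/K) + (r − q + σ²/2)T = ln(295/315) + (0.028 − 0.009 + 0.15²/2)·0.3333 = -0.0656 + 0.0101 = -0.0555
d₁ = -0.0555 / 0.0866 = -0.6410 → -0.64
d₂ = d₁ − σ√T = -0.6410 − 0.0866 = -0.7276 → -0.73
e^(−qT) = e^(−0.009·0.3333) = 0.9970;  e^(−rT) = e^(−0.028·0.3333) = 0.9907
N(−d₂) = N(0.73) = 0.7673;  N(−d₁) = N(0.64) = 0.7389
P = 315·0.9907·0.7673 − 295·0.9970·0.7389 = 239.4517 − 217.3216 = 22.1301

22.13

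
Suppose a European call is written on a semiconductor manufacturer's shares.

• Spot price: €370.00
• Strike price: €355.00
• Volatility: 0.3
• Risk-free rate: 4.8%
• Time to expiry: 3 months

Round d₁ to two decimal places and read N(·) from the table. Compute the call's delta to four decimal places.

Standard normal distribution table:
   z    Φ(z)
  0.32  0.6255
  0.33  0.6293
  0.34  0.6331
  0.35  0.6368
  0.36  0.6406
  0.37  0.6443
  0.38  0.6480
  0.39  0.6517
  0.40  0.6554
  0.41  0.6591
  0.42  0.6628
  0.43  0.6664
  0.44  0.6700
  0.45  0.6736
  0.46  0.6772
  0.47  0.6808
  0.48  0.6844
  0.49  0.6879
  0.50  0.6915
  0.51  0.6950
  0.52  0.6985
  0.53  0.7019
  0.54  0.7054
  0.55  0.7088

T = 0.25;  σ√T = 0.1500
d₁ = [ln(370/355) + (0.048 + ½·0.3²)·0.25] / (σ√T) = (0.0414 + 0.0232) / 0.1500 = 0.4309 → 0.43
N(d₁) = N(0.43) = 0.6664
Δ_call = N(d₁) = 0.6664

0.6664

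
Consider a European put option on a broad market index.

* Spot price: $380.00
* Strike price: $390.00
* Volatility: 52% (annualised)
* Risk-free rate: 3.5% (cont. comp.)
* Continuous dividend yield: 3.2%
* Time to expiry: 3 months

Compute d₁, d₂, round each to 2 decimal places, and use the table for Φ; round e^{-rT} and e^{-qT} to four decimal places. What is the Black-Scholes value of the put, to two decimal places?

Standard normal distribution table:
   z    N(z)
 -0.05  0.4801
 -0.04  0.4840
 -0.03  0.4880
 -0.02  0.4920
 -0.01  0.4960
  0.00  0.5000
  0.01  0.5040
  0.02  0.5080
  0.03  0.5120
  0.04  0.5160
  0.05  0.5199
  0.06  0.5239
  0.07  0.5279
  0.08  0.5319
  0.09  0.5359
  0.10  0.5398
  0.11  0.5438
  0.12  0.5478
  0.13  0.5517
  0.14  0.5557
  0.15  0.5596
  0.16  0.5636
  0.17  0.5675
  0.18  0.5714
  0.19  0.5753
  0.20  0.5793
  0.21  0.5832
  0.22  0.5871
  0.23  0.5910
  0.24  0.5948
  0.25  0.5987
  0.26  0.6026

$44.53

σ√T = 0.52·√0.25 = 0.2600
d₁ = [ln(380/390) + (0.035 − 0.032 + ½·0.52²)·0.25] / (σ√T) = (-0.0260 + 0.0346) / 0.2600 = 0.0330 which rounds to 0.03
d₂ = 0.0330 − 0.2600 = -0.2270 which rounds to -0.23
e^(−qT) = e^(−0.032·0.25) = 0.9920;  e^(−rT) = e^(−0.035·0.25) = 0.9913
N(−d₂) = N(0.23) = 0.5910;  N(−d₁) = N(-0.03) = 0.4880
P = 390·0.9913·0.5910 − 380·0.9920·0.4880 = 228.4847 − 183.9565 = 44.5283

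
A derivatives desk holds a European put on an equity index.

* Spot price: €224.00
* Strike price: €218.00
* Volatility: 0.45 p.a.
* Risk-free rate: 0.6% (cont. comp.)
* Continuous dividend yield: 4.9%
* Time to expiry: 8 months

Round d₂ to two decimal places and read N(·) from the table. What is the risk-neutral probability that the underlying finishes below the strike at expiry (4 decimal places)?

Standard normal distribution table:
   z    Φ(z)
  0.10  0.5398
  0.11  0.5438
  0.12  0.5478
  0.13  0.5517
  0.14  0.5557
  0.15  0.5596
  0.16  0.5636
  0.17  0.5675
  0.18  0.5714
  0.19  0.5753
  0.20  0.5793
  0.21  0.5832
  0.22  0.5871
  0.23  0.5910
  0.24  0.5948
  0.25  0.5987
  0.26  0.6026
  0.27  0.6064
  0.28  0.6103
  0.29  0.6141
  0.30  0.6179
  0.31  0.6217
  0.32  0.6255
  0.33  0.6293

0.5753

T = 0.6667;  σ√T = 0.3674
ln(S/K) + (r − q + σ²/2)T = ln(224/218) + (0.006 − 0.049 + 0.45²/2)·0.6667 = 0.0272 + 0.0388 = 0.0660
d₁ = 0.0660 / 0.3674 = 0.1796 → 0.18
d₂ = d₁ − σ√T = 0.1796 − 0.3674 = -0.1878 → -0.19
Risk-neutral Pr[S_T < K] = N(−d₂) = N(0.19) = 0.5753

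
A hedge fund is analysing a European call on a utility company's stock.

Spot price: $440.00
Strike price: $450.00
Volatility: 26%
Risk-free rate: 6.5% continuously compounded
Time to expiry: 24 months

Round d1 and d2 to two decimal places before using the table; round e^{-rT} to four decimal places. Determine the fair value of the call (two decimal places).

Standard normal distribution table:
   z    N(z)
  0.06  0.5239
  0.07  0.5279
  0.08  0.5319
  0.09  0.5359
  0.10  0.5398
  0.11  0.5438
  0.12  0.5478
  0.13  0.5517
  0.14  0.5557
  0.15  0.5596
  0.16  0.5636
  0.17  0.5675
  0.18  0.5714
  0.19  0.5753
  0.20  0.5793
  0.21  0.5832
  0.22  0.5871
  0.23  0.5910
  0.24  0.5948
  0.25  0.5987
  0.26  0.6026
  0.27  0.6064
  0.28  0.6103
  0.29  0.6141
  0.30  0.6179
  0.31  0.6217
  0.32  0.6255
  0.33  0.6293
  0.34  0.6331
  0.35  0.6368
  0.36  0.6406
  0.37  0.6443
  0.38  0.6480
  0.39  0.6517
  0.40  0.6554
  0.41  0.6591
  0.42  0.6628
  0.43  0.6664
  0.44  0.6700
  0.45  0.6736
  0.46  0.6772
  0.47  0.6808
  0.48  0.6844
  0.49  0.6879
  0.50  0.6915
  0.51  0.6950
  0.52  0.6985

σ√T = 0.26·√2 = 0.3677
d₁ = [ln(440/450) + (0.065 + 0.26²/2)·2] / 0.3677 = [-0.0225 + 0.1976] / 0.3677 = 0.4763 ⇒ 0.48
d₂ = d₁ − σ√T = 0.4763 − 0.3677 = 0.1086 ⇒ 0.11
e^(−rT) = e^(−0.065·2) = 0.8781
N(d₁) = N(0.48) = 0.6844;  N(d₂) = N(0.11) = 0.5438
C = 440·0.6844 − 450·0.8781·0.5438 = 301.1360 − 214.8799 = 86.2561

$86.26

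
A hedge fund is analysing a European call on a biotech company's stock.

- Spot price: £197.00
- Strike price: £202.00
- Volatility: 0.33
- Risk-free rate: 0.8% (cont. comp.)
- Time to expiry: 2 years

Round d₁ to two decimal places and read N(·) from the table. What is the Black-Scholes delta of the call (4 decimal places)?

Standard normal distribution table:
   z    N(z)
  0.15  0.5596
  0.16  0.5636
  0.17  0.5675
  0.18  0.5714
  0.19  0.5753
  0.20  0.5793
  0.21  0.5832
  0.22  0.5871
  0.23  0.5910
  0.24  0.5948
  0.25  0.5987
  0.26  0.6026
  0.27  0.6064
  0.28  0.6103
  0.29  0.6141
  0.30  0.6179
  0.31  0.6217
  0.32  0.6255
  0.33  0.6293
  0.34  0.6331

0.5832

T = 2;  σ√T = 0.4667
d₁ = [ln(197/202) + (0.008 + 0.33²/2)·2] / 0.4667 = [-0.0251 + 0.1249] / 0.4667 = 0.2139 ⇒ 0.21
N(d₁) = N(0.21) = 0.5832
Δ_call = N(d₁) = 0.5832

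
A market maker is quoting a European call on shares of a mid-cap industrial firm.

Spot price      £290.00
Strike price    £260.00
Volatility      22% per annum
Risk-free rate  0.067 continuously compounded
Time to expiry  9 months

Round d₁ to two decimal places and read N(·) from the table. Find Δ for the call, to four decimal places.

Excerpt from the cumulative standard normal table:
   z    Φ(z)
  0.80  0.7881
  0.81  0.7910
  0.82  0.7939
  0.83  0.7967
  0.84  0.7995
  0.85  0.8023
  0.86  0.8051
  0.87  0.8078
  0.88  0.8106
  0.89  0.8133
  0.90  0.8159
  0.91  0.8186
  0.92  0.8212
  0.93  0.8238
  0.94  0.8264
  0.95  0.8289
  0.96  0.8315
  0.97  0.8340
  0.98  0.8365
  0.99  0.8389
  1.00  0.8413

σ√T = 0.22 × 0.8660 = 0.1905
d₁ = [ln(290/260) + (0.067 + ½·0.22²)·0.75] / (σ√T) = (0.1092 + 0.0684) / 0.1905 = 0.9322 ≈ 0.93
N(d₁) = N(0.93) = 0.8238
Δ_call = N(d₁) = 0.8238

0.8238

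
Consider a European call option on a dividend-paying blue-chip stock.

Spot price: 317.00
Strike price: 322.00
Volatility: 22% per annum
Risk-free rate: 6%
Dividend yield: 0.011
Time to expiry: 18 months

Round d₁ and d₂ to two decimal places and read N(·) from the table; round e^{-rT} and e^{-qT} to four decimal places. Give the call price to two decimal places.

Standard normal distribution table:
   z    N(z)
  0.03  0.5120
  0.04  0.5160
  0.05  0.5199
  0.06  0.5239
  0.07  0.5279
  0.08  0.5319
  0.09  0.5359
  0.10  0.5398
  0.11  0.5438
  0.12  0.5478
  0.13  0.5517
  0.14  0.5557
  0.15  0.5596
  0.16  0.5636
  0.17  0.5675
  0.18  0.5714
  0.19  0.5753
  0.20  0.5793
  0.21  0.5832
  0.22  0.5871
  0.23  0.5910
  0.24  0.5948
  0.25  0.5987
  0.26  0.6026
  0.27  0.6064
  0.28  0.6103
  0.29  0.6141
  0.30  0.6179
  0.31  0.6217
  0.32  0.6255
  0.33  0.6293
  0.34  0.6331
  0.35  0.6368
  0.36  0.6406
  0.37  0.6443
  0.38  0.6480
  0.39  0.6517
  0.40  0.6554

42.03

σ√T = 0.22·√1.5 = 0.2694
d₁ = [ln(317/322) + (0.06 − 0.011 + 0.22²/2)·1.5] / 0.2694 = [-0.0156 + 0.1098] / 0.2694 = 0.3494 ≈ 0.35
d₂ = d₁ − σ√T = 0.3494 − 0.2694 = 0.0800 ≈ 0.08
e^(−qT) = e^(−0.011·1.5) = 0.9836;  e^(−rT) = e^(−0.06·1.5) = 0.9139
N(d₁) = N(0.35) = 0.6368;  N(d₂) = N(0.08) = 0.5319
C = 317·0.9836·0.6368 − 322·0.9139·0.5319 = 198.5550 − 156.5253 = 42.0297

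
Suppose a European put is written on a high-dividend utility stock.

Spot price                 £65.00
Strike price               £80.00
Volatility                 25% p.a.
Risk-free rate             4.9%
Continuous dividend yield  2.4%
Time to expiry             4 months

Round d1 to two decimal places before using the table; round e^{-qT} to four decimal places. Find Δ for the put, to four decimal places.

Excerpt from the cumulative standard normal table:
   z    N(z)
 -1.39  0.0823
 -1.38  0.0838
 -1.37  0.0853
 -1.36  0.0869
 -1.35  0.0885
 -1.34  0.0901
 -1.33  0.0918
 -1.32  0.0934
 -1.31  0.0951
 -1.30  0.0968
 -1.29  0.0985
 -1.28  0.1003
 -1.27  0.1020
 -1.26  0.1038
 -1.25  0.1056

-0.8977

σ√T = 0.25·√0.3333 = 0.1443
ln(S/K) + (r − q + σ²/2)T = ln(65/80) + (0.049 − 0.024 + 0.25²/2)·0.3333 = -0.2076 + 0.0187 = -0.1889
d₁ = -0.1889 / 0.1443 = -1.3087 ≈ -1.31
N(d₁) = N(-1.31) = 0.0951
Δ_put = exp(−qT)·(N(d₁) − 1) = 0.9920·(0.0951 − 1) = -0.8977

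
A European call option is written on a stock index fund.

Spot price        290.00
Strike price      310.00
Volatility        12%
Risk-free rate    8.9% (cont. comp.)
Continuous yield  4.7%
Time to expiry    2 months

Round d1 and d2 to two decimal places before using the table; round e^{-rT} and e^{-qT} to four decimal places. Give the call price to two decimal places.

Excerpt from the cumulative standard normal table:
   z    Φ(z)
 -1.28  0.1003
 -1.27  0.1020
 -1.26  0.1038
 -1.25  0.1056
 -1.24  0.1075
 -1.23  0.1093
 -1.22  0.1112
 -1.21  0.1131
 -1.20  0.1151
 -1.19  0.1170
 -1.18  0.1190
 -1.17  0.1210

0.83

T = 0.1667;  σ√T = 0.0490
d₁ = [ln(290/310) + (0.089 − 0.047 + 0.12²/2)·0.1667] / 0.0490 = [-0.0667 + 0.0082] / 0.0490 = -1.1940 → -1.19
d₂ = d₁ − σ√T = -1.1940 − 0.0490 = -1.2429 → -1.24
e^(−qT) = e^(−0.047·0.1667) = 0.9922;  e^(−rT) = e^(−0.089·0.1667) = 0.9853
C = 290·0.9922·N(-1.19) − 310·0.9853·N(-1.24) = 290·0.9922·0.1170 − 310·0.9853·0.1075 = 33.6653 − 32.8351 = 0.8302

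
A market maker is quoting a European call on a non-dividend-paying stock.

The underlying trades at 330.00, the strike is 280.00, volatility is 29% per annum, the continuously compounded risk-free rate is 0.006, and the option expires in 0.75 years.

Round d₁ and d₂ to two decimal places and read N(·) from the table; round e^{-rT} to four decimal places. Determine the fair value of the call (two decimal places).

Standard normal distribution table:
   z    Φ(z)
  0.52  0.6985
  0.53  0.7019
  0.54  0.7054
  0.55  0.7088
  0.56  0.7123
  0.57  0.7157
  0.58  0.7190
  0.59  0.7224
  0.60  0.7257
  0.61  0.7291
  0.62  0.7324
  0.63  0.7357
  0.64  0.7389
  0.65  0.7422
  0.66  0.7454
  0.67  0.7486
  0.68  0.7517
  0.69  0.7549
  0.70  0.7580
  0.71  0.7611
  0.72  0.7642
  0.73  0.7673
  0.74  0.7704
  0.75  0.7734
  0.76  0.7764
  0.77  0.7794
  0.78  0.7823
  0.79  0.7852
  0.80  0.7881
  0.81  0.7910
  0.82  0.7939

62.50

σ√T = 0.29 × 0.8660 = 0.2511
d₁ = [ln(330/280) + (0.006 + 0.29²/2)·0.75] / 0.2511 = [0.1643 + 0.0360] / 0.2511 = 0.7977 → 0.80
d₂ = d₁ − σ√T = 0.7977 − 0.2511 = 0.5466 → 0.55
e^(−rT) = e^(−0.006·0.75) = 0.9955
N(d₁) = N(0.80) = 0.7881;  N(d₂) = N(0.55) = 0.7088
C = 330·0.7881 − 280·0.9955·0.7088 = 260.0730 − 197.5709 = 62.5021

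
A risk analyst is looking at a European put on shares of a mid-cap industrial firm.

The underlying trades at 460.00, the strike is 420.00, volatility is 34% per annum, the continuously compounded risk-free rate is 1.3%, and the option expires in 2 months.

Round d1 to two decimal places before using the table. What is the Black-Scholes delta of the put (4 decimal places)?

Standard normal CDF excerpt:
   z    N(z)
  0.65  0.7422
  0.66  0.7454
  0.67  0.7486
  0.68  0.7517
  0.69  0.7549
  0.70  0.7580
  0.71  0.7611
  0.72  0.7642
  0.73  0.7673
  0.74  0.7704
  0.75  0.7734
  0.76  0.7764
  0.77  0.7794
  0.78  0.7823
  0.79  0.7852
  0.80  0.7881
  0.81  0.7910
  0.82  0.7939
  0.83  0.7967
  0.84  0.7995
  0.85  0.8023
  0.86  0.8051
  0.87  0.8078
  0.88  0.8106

-0.2296

σ√T = 0.34 × 0.4082 = 0.1388
d₁ = [ln(460/420) + (0.013 + 0.34²/2)·0.1667] / 0.1388 = [0.0910 + 0.0118] / 0.1388 = 0.7404 which rounds to 0.74
N(d₁) = N(0.74) = 0.7704
Δ_put = N(d₁) − 1 = 0.7704 − 1 = -0.2296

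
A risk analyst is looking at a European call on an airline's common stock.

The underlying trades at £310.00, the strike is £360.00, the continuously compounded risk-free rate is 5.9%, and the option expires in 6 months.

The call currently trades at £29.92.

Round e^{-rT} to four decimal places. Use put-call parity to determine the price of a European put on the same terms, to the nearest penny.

£69.44

exp(−rT) = exp(−0.059·0.5) = 0.9709
Put-call parity: C − P = S − K·e^(−rT) = 310 − 360·0.9709 = 310 − 349.5240 = -39.5240
P = C − (C − P) = 29.92 − (-39.5240) = 69.4440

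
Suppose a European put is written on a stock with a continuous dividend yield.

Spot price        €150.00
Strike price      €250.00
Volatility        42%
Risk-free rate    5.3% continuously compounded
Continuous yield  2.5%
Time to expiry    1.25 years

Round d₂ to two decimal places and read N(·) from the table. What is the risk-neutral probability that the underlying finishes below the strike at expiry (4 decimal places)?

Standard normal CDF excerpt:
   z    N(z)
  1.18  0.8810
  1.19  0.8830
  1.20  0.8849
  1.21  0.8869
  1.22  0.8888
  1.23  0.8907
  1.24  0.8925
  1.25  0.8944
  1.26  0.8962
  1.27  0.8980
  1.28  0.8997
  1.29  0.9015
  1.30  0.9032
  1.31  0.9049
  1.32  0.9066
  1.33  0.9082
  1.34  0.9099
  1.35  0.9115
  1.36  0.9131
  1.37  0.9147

T = 1.25;  σ√T = 0.4696
d₁ = [ln(150/250) + (0.053 − 0.025 + 0.42²/2)·1.25] / 0.4696 = [-0.5108 + 0.1452] / 0.4696 = -0.7785 ≈ -0.78
d₂ = d₁ − σ√T = -0.7785 − 0.4696 = -1.2481 ≈ -1.25
Risk-neutral Pr[S_T < K] = N(−d₂) = N(1.25) = 0.8944

0.8944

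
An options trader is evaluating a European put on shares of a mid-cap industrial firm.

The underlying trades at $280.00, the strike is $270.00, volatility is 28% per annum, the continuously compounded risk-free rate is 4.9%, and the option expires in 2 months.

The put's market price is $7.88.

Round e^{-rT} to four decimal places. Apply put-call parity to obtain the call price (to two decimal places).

e^(−rT) = e^(−0.049·0.1667) = 0.9919
Put-call parity: C − P = S − K·e^(−rT) = 280 − 270·0.9919 = 280 − 267.8130 = 12.1870
C = P + (C − P) = 7.88 + (12.1870) = 20.0670

$20.07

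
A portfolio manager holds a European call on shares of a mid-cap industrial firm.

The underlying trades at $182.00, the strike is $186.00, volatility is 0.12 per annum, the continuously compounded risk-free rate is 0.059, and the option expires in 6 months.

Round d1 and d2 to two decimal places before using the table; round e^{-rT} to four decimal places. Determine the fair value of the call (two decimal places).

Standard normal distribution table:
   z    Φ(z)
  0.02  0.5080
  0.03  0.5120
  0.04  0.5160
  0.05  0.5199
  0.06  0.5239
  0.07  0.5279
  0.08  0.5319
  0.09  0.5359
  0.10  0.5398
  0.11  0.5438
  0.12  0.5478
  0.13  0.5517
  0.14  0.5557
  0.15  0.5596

T = 0.5;  σ√T = 0.0849
d₁ = [ln(182/186) + (0.059 + 0.12²/2)·0.5] / 0.0849 = [-0.0217 + 0.0331] / 0.0849 = 0.1339 which rounds to 0.13
d₂ = d₁ − σ√T = 0.1339 − 0.0849 = 0.0490 which rounds to 0.05
exp(−rT) = exp(−0.059·0.5) = 0.9709
N(d₁) = N(0.13) = 0.5517;  N(d₂) = N(0.05) = 0.5199
C = 182·0.5517 − 186·0.9709·0.5199 = 100.4094 − 93.8874 = 6.5220

$6.52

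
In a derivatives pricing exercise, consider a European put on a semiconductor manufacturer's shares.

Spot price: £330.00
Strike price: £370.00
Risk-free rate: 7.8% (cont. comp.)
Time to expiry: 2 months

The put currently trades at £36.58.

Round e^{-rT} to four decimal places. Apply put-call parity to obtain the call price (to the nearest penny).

e^(−rT) = e^(−0.078·0.1667) = 0.9871
Put-call parity: C − P = S − K·e^(−rT) = 330 − 370·0.9871 = 330 − 365.2270 = -35.2270
C = P + (C − P) = 36.58 + (-35.2270) = 1.3530

£1.35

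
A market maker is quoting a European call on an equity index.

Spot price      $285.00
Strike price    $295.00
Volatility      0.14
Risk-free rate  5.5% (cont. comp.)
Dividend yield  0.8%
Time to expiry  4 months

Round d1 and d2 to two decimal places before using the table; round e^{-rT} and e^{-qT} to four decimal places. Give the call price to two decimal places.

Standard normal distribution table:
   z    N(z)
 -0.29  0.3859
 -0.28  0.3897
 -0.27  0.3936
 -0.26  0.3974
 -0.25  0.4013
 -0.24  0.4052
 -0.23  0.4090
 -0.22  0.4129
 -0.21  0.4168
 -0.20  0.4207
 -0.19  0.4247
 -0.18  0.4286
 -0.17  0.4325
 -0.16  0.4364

T = 0.3333;  σ√T = 0.0808
ln(S/K) + (r − q + σ²/2)T = ln(285/295) + (0.055 − 0.008 + 0.14²/2)·0.3333 = -0.0345 + 0.0189 = -0.0156
d₁ = -0.0156 / 0.0808 = -0.1924 ⇒ -0.19
d₂ = d₁ − σ√T = -0.1924 − 0.0808 = -0.2732 ⇒ -0.27
exp(−qT) = exp(−0.008·0.3333) = 0.9973;  exp(−rT) = exp(−0.055·0.3333) = 0.9818
N(d₁) = N(-0.19) = 0.4247;  N(d₂) = N(-0.27) = 0.3936
C = 285·0.9973·0.4247 − 295·0.9818·0.3936 = 120.7127 − 113.9988 = 6.7139

$6.71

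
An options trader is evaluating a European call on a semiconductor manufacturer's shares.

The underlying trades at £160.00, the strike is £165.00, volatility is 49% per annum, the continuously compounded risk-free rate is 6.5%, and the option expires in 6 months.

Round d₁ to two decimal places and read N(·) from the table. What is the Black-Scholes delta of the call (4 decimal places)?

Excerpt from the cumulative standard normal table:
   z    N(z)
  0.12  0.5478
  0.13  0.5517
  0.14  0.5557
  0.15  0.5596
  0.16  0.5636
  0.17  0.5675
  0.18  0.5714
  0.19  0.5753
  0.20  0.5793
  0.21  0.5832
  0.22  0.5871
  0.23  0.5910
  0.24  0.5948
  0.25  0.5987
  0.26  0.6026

σ√T = 0.49 × 0.7071 = 0.3465
d₁ = [ln(160/165) + (0.065 + ½·0.49²)·0.5] / (σ√T) = (-0.0308 + 0.0925) / 0.3465 = 0.1782 ≈ 0.18
N(d₁) = N(0.18) = 0.5714
Δ_call = N(d₁) = 0.5714

0.5714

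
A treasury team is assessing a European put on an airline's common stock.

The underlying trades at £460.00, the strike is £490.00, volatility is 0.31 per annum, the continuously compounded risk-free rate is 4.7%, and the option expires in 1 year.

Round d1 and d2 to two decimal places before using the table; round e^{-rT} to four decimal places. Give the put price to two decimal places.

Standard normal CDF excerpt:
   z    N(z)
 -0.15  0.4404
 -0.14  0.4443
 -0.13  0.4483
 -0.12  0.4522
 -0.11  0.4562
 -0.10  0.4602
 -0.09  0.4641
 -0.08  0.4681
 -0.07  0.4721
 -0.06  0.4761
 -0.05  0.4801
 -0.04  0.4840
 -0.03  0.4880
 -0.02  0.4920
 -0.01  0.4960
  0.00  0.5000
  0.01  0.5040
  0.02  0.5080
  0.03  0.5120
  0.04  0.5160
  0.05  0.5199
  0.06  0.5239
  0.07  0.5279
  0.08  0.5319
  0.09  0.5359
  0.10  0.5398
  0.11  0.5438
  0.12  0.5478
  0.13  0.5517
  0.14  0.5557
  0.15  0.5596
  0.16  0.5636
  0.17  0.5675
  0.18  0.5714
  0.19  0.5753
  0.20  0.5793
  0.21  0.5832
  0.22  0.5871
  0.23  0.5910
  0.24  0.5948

£60.96

σ√T = 0.31 × 1.0000 = 0.3100
d₁ = [ln(460/490) + (0.047 + ½·0.31²)·1] / (σ√T) = (-0.0632 + 0.0950) / 0.3100 = 0.1028 ≈ 0.10
d₂ = 0.1028 − 0.3100 = -0.2072 ≈ -0.21
exp(−rT) = exp(−0.047·1) = 0.9541
N(−d₂) = N(0.21) = 0.5832;  N(−d₁) = N(-0.10) = 0.4602
P = 490·0.9541·0.5832 − 460·0.4602 = 272.6512 − 211.6920 = 60.9592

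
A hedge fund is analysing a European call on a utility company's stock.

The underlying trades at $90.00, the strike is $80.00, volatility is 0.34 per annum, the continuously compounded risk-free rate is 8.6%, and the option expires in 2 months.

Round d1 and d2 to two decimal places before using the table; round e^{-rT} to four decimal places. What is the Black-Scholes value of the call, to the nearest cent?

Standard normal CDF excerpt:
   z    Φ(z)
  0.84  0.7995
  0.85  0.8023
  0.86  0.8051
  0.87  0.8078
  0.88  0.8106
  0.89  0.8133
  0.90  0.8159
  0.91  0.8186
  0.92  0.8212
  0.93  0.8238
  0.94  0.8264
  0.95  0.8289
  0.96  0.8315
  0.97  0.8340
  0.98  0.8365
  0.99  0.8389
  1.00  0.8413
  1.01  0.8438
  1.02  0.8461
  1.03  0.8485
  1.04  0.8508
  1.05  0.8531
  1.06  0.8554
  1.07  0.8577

$12.22

σ√T = 0.34·√0.1667 = 0.1388
ln(S/K) + (r + σ²/2)T = ln(90/80) + (0.086 + 0.34²/2)·0.1667 = 0.1178 + 0.0240 = 0.1417
d₁ = 0.1417 / 0.1388 = 1.0212 ⇒ 1.02
d₂ = d₁ − σ√T = 1.0212 − 0.1388 = 0.8824 ⇒ 0.88
e^(−rT) = e^(−0.086·0.1667) = 0.9858
N(d₁) = N(1.02) = 0.8461;  N(d₂) = N(0.88) = 0.8106
C = 90·0.8461 − 80·0.9858·0.8106 = 76.1490 − 63.9272 = 12.2218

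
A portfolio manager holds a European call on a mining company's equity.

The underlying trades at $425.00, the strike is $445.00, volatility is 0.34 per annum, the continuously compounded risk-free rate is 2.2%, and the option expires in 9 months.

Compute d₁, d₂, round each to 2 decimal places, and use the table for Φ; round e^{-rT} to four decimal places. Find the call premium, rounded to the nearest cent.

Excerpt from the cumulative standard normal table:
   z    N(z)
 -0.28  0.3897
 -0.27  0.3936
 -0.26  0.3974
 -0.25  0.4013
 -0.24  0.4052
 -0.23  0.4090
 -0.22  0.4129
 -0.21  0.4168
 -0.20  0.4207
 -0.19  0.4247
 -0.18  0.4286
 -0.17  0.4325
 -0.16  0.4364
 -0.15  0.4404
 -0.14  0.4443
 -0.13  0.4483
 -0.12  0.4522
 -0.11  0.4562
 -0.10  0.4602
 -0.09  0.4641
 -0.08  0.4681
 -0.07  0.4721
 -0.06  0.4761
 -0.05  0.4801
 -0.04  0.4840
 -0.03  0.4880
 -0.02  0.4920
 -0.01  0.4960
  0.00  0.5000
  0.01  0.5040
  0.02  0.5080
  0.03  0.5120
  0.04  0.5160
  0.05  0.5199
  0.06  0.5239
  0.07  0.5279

σ√T = 0.34 × 0.8660 = 0.2944
d₁ = [ln(425/445) + (0.022 + ½·0.34²)·0.75] / (σ√T) = (-0.0460 + 0.0599) / 0.2944 = 0.0471 ⇒ 0.05
d₂ = 0.0471 − 0.2944 = -0.2474 ⇒ -0.25
exp(−rT) = exp(−0.022·0.75) = 0.9836
N(d₁) = N(0.05) = 0.5199;  N(d₂) = N(-0.25) = 0.4013
C = 425·0.5199 − 445·0.9836·0.4013 = 220.9575 − 175.6498 = 45.3077

$45.31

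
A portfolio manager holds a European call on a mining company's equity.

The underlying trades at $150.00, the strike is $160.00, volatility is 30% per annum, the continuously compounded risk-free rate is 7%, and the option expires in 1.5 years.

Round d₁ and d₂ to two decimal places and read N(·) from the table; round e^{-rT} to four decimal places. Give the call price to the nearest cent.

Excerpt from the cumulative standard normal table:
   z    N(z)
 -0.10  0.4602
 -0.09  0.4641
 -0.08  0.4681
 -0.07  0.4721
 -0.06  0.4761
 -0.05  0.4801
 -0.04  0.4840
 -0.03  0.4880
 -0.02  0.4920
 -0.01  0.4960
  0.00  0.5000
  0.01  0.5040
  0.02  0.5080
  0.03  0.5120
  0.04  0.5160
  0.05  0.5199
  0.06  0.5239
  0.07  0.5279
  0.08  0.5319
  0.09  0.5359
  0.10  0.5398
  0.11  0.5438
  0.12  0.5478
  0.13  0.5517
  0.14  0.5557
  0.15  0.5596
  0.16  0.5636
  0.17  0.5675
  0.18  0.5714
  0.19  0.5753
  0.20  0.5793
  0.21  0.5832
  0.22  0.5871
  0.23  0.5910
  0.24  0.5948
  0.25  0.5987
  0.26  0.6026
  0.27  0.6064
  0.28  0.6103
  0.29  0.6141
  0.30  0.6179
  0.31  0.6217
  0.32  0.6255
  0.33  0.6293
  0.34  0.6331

T = 1.5;  σ√T = 0.3674
d₁ = [ln(150/160) + (0.07 + 0.3²/2)·1.5] / 0.3674 = [-0.0645 + 0.1725] / 0.3674 = 0.2938 which rounds to 0.29
d₂ = d₁ − σ√T = 0.2938 − 0.3674 = -0.0736 which rounds to -0.07
exp(−rT) = exp(−0.07·1.5) = 0.9003
N(d₁) = N(0.29) = 0.6141;  N(d₂) = N(-0.07) = 0.4721
C = 150·0.6141 − 160·0.9003·0.4721 = 92.1150 − 68.0051 = 24.1099

$24.11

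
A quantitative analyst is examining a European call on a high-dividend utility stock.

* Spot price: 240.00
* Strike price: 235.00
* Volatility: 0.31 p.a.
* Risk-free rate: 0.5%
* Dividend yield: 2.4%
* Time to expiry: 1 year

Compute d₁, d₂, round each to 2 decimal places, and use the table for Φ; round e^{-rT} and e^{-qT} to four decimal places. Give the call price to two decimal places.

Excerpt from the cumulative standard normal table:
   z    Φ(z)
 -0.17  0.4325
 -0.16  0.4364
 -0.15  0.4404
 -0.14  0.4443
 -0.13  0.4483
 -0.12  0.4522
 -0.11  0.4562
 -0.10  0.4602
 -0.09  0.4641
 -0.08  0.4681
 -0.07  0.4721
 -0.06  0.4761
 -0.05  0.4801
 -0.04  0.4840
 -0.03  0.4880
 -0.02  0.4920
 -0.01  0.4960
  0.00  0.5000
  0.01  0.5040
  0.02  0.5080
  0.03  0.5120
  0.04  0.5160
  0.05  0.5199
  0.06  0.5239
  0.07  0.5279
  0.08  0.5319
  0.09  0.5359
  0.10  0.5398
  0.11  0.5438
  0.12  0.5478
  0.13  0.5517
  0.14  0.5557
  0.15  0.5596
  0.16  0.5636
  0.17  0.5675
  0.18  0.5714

29.08

T = 1;  σ√T = 0.3100
ln(S/K) + (r − q + σ²/2)T = ln(240/235) + (0.005 − 0.024 + 0.31²/2)·1 = 0.0211 + 0.0291 = 0.0501
d₁ = 0.0501 / 0.3100 = 0.1616 ≈ 0.16
d₂ = d₁ − σ√T = 0.1616 − 0.3100 = -0.1484 ≈ -0.15
e^(−qT) = e^(−0.024·1) = 0.9763;  e^(−rT) = e^(−0.005·1) = 0.9950
N(d₁) = N(0.16) = 0.5636;  N(d₂) = N(-0.15) = 0.4404
C = 240·0.9763·0.5636 − 235·0.9950·0.4404 = 132.0582 − 102.9765 = 29.0817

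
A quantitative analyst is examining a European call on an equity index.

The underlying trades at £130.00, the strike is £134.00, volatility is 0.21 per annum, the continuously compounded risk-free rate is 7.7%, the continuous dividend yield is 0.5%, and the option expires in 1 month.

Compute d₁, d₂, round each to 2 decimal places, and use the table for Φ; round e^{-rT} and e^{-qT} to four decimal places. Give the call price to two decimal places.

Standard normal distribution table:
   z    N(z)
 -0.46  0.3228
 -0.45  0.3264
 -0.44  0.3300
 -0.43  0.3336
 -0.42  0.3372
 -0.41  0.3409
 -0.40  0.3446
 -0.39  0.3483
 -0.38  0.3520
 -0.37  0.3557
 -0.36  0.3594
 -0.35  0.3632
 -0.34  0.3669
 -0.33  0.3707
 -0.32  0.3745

σ√T = 0.21·√0.08333 = 0.0606
d₁ = [ln(130/134) + (0.077 − 0.005 + ½·0.21²)·0.08333] / (σ√T) = (-0.0303 + 0.0078) / 0.0606 = -0.3706 ≈ -0.37
d₂ = -0.3706 − 0.0606 = -0.4312 ≈ -0.43
exp(−qT) = exp(−0.005·0.08333) = 0.9996;  exp(−rT) = exp(−0.077·0.08333) = 0.9936
C = 130·0.9996·N(-0.37) − 134·0.9936·N(-0.43) = 130·0.9996·0.3557 − 134·0.9936·0.3336 = 46.2225 − 44.4163 = 1.8062

£1.81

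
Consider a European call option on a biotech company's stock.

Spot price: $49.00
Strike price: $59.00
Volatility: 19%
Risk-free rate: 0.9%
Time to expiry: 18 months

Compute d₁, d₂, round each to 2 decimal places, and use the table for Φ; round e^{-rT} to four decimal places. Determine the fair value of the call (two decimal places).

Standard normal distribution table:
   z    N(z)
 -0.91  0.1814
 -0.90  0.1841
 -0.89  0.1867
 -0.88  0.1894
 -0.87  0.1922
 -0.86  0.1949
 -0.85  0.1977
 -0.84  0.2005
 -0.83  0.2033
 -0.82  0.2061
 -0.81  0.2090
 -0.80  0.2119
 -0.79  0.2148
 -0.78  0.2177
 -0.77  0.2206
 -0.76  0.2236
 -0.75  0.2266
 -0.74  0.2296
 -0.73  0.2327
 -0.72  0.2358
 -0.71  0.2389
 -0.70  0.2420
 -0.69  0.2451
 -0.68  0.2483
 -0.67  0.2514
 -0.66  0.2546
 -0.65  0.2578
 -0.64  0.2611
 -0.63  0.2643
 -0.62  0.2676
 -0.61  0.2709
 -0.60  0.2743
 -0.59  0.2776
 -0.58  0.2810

σ√T = 0.19 × 1.2247 = 0.2327
d₁ = [ln(49/59) + (0.009 + ½·0.19²)·1.5] / (σ√T) = (-0.1857 + 0.0406) / 0.2327 = -0.6237 → -0.62
d₂ = -0.6237 − 0.2327 = -0.8564 → -0.86
exp(−rT) = exp(−0.009·1.5) = 0.9866
N(d₁) = N(-0.62) = 0.2676;  N(d₂) = N(-0.86) = 0.1949
C = 49·0.2676 − 59·0.9866·0.1949 = 13.1124 − 11.3450 = 1.7674

$1.77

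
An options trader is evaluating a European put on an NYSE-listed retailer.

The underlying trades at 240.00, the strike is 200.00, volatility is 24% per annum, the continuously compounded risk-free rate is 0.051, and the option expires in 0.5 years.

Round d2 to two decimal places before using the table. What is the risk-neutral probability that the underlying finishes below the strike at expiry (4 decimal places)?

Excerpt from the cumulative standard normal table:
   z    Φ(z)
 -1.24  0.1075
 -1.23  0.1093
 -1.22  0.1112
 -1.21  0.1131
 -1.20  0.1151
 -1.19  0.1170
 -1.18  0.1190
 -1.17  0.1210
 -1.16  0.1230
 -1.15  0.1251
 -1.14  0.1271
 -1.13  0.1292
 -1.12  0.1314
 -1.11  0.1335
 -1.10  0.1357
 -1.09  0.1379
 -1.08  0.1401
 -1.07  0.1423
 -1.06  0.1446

σ√T = 0.24 × 0.7071 = 0.1697
ln(S/K) + (r + σ²/2)T = ln(240/200) + (0.051 + 0.24²/2)·0.5 = 0.1823 + 0.0399 = 0.2222
d₁ = 0.2222 / 0.1697 = 1.3095 which rounds to 1.31
d₂ = d₁ − σ√T = 1.3095 − 0.1697 = 1.1397 which rounds to 1.14
Risk-neutral Pr[S_T < K] = N(−d₂) = N(-1.14) = 0.1271

0.1271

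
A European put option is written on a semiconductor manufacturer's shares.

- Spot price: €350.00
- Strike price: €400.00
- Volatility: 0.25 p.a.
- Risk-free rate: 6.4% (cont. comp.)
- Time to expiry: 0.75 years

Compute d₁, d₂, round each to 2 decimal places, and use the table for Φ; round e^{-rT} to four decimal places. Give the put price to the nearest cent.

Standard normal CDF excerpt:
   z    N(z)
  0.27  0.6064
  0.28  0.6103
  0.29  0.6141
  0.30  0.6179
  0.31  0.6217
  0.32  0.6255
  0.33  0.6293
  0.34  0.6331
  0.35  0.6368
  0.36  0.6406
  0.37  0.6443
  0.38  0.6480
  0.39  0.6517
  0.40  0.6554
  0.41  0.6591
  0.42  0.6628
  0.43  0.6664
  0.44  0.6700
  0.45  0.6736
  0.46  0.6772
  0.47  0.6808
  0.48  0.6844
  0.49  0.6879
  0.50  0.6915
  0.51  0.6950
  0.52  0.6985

€48.69

σ√T = 0.25 × 0.8660 = 0.2165
d₁ = [ln(350/400) + (0.064 + 0.25²/2)·0.75] / 0.2165 = [-0.1335 + 0.0714] / 0.2165 = -0.2868 which rounds to -0.29
d₂ = d₁ − σ√T = -0.2868 − 0.2165 = -0.5033 which rounds to -0.50
e^(−rT) = e^(−0.064·0.75) = 0.9531
N(−d₂) = N(0.50) = 0.6915;  N(−d₁) = N(0.29) = 0.6141
P = 400·0.9531·0.6915 − 350·0.6141 = 263.6275 − 214.9350 = 48.6925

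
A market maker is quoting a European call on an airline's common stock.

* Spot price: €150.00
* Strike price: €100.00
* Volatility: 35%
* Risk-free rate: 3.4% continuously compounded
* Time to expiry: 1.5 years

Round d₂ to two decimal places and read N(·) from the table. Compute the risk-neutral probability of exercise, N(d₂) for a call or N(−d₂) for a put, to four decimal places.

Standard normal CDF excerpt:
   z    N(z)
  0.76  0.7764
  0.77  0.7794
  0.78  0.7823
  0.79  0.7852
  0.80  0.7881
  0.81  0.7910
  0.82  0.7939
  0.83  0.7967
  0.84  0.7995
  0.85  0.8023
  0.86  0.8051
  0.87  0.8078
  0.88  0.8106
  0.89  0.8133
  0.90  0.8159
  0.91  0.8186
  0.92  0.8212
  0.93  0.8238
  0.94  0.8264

σ√T = 0.35·√1.5 = 0.4287
d₁ = [ln(150/100) + (0.034 + 0.35²/2)·1.5] / 0.4287 = [0.4055 + 0.1429] / 0.4287 = 1.2792 ≈ 1.28
d₂ = d₁ − σ√T = 1.2792 − 0.4287 = 0.8505 ≈ 0.85
Pr(exercise) under Q = N(d₂) = 0.8023

0.8023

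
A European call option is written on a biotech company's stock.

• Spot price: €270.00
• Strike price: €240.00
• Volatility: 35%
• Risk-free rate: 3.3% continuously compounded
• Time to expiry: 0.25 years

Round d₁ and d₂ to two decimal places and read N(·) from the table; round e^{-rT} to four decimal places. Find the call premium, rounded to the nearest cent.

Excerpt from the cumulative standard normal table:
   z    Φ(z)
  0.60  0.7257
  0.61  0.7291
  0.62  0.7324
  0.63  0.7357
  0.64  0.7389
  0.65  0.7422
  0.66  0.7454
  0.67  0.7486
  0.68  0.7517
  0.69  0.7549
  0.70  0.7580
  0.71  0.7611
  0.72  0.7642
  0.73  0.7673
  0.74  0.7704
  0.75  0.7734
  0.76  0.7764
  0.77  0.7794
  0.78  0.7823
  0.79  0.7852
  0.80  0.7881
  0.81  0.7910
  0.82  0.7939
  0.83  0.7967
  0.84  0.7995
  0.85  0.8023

€38.45

T = 0.25;  σ√T = 0.1750
d₁ = [ln(270/240) + (0.033 + ½·0.35²)·0.25] / (σ√T) = (0.1178 + 0.0236) / 0.1750 = 0.8077 ≈ 0.81
d₂ = 0.8077 − 0.1750 = 0.6327 ≈ 0.63
e^(−rT) = e^(−0.033·0.25) = 0.9918
C = 270·N(0.81) − 240·0.9918·N(0.63) = 270·0.7910 − 240·0.9918·0.7357 = 213.5700 − 175.1201 = 38.4499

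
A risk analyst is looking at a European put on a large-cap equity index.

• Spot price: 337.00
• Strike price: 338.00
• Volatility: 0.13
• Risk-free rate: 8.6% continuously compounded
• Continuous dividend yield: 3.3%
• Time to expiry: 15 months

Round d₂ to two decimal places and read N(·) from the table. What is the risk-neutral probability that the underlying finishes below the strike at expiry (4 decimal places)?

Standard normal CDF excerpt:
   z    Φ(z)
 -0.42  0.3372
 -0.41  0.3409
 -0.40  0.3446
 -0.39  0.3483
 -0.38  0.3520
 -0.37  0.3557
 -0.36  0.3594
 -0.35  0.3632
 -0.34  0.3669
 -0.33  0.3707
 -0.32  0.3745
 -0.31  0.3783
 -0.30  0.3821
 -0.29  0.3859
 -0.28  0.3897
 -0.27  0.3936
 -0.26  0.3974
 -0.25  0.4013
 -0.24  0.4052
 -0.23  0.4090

σ√T = 0.13·√1.25 = 0.1453
d₁ = [ln(337/338) + (0.086 − 0.033 + 0.13²/2)·1.25] / 0.1453 = [-0.0030 + 0.0768] / 0.1453 = 0.5081 which rounds to 0.51
d₂ = d₁ − σ√T = 0.5081 − 0.1453 = 0.3628 which rounds to 0.36
Pr(exercise) under Q = N(−d₂) = N(-0.36) = 0.3594

0.3594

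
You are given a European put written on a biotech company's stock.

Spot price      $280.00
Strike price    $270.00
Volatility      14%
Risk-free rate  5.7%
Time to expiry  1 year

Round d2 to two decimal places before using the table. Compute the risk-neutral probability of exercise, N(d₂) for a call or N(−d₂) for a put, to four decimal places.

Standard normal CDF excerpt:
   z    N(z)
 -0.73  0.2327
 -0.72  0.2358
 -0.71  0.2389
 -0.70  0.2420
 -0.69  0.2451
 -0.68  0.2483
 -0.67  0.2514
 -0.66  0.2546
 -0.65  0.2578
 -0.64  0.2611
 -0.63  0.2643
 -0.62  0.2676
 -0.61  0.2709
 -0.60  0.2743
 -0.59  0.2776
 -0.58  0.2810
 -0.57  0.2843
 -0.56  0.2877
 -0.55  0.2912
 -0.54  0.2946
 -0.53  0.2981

T = 1;  σ√T = 0.1400
d₁ = [ln(280/270) + (0.057 + 0.14²/2)·1] / 0.1400 = [0.0364 + 0.0668] / 0.1400 = 0.7369 ≈ 0.74
d₂ = d₁ − σ√T = 0.7369 − 0.1400 = 0.5969 ≈ 0.60
Risk-neutral Pr[S_T < K] = N(−d₂) = N(-0.60) = 0.2743

0.2743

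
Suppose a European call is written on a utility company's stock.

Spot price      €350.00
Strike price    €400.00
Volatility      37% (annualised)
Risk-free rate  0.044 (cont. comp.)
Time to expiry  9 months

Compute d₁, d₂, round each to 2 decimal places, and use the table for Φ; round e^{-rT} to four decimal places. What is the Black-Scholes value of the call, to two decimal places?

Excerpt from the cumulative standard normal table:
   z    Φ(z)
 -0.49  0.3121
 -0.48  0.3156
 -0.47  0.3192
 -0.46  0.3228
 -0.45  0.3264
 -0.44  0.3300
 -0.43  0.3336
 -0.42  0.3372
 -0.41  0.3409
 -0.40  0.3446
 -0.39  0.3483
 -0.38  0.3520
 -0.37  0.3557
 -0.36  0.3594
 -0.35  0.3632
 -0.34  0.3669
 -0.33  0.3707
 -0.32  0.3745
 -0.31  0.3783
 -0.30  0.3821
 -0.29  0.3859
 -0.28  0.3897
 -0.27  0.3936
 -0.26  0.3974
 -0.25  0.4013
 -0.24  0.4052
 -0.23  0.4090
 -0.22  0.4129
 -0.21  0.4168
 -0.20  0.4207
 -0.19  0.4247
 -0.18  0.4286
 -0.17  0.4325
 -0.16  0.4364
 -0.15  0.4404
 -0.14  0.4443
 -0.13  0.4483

σ√T = 0.37·√0.75 = 0.3204
d₁ = [ln(350/400) + (0.044 + 0.37²/2)·0.75] / 0.3204 = [-0.1335 + 0.0843] / 0.3204 = -0.1535 ⇒ -0.15
d₂ = d₁ − σ√T = -0.1535 − 0.3204 = -0.4740 ⇒ -0.47
e^(−rT) = e^(−0.044·0.75) = 0.9675
N(d₁) = N(-0.15) = 0.4404;  N(d₂) = N(-0.47) = 0.3192
C = 350·0.4404 − 400·0.9675·0.3192 = 154.1400 − 123.5304 = 30.6096

€30.61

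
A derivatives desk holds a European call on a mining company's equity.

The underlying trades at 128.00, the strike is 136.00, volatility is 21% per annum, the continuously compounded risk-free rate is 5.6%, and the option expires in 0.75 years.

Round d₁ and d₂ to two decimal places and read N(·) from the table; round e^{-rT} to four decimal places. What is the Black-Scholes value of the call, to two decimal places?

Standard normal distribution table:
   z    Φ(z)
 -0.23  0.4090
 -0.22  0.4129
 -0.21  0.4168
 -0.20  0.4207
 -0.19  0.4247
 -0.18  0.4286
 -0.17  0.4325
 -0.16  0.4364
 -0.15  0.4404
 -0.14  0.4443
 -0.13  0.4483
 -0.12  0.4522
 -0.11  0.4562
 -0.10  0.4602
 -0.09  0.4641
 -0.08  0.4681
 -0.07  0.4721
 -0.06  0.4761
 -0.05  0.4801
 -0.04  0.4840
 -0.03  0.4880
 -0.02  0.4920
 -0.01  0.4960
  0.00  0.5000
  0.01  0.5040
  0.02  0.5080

8.10

σ√T = 0.21 × 0.8660 = 0.1819
d₁ = [ln(128/136) + (0.056 + 0.21²/2)·0.75] / 0.1819 = [-0.0606 + 0.0585] / 0.1819 = -0.0115 ⇒ -0.01
d₂ = d₁ − σ√T = -0.0115 − 0.1819 = -0.1933 ⇒ -0.19
exp(−rT) = exp(−0.056·0.75) = 0.9589
N(d₁) = N(-0.01) = 0.4960;  N(d₂) = N(-0.19) = 0.4247
C = 128·0.4960 − 136·0.9589·0.4247 = 63.4880 − 55.3853 = 8.1027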